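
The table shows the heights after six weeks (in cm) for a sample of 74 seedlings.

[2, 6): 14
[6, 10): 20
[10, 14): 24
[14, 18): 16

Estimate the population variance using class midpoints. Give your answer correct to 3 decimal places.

16.900

Midpoints: 4, 8, 12, 16
n = 74, Σfm = 760, mean = 10.2703
Σfm² = 9056
Σf(m − x̄)² = Σfm² − (Σfm)²/n = 9056 − 760²/74 = 1250.5946
Population variance = 1250.5946 / 74 = 16.8999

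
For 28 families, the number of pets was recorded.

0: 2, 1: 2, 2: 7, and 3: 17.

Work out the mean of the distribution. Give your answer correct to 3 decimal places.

Values: 0, 1, 2, 3
Σfx = 2×0 + 2×1 + 7×2 + 17×3 = 67
n = Σf = 28
Mean = 67 / 28 = 2.3929

2.393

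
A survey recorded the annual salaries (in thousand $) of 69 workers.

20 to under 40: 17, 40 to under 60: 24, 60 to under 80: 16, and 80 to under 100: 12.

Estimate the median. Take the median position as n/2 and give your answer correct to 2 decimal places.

Cumulative frequencies: 17, 41, 57, 69
n = 69; position = n/2 = 34.5.
This falls in the class 40 to under 60: L = 40, F = 17, f = 24, h = 20.
Median ≈ 40 + ((34.5 − 17) / 24) × 20 = 54.5833

54.58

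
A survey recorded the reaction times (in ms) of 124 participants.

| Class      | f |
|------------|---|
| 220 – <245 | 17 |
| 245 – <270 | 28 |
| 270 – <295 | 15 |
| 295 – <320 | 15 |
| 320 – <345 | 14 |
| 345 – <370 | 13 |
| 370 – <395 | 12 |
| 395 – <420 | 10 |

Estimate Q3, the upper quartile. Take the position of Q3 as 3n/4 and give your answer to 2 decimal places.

Cumulative frequencies: 17, 45, 60, 75, 89, 102, 114, 124
n = 124; position = 3n/4 = 93.
This falls in the class 345 – <370: L = 345, F = 89, f = 13, h = 25.
Upper quartile ≈ 345 + ((93 − 89) / 13) × 25 = 352.6923

352.69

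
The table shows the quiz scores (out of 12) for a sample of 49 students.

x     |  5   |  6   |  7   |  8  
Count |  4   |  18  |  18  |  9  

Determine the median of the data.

7

Cumulative frequencies: 4, 22, 40, 49
n = 49, so the median is the value in position (n+1)/2 = 25.
Position 25 falls at value 7.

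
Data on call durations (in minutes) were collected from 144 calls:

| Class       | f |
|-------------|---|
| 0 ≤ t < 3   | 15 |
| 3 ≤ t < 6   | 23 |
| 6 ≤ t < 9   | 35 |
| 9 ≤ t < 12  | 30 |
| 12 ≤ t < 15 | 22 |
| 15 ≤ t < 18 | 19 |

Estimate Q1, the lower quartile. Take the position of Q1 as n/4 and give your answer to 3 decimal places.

5.739

Cumulative frequencies: 15, 38, 73, 103, 125, 144
n = 144; position = n/4 = 36.
This falls in the class 3 ≤ t < 6: L = 3, F = 15, f = 23, h = 3.
Lower quartile ≈ 3 + ((36 − 15) / 23) × 3 = 5.7391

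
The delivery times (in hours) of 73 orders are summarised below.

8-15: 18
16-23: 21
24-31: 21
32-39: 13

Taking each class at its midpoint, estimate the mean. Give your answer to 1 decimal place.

22.7

Midpoints: 11.5, 19.5, 27.5, 35.5
Σfm = 18×11.5 + 21×19.5 + 21×27.5 + 13×35.5 = 1655.5
n = Σf = 73
Mean = 1655.5 / 73 = 22.6781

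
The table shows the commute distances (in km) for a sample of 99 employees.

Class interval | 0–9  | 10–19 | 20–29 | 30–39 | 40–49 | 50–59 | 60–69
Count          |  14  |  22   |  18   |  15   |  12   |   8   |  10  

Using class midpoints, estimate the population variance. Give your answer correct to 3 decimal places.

Midpoints: 4.5, 14.5, 24.5, 34.5, 44.5, 54.5, 64.5
n = 99, Σfm = 2955.5, mean = 29.8535
Σfm² = 122694.75
Σf(m − x̄)² = Σfm² − (Σfm)²/n = 122694.75 − 2955.5²/99 = 34462.6263
Population variance = 34462.6263 / 99 = 348.1073

348.107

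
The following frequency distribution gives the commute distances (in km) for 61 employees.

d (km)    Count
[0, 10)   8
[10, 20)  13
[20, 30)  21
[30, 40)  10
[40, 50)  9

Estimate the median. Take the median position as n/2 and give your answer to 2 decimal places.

Cumulative frequencies: 8, 21, 42, 52, 61
n = 61; position = n/2 = 30.5.
This falls in the class [20, 30): L = 20, F = 21, f = 21, h = 10.
Median ≈ 20 + ((30.5 − 21) / 21) × 10 = 24.5238

24.52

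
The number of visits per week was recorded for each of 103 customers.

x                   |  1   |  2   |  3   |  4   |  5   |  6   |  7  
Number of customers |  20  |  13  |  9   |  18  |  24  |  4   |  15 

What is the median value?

Cumulative frequencies: 20, 33, 42, 60, 84, 88, 103
n = 103, so the median is the value in position (n+1)/2 = 52.
Position 52 falls at value 4.

4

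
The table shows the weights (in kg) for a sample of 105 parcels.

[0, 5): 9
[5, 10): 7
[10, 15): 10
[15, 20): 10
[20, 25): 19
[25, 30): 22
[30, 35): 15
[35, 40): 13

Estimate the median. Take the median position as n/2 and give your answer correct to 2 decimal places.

24.34

Cumulative frequencies: 9, 16, 26, 36, 55, 77, 92, 105
n = 105; position = n/2 = 52.5.
This falls in the class [20, 25): L = 20, F = 36, f = 19, h = 5.
Median ≈ 20 + ((52.5 − 36) / 19) × 5 = 24.3421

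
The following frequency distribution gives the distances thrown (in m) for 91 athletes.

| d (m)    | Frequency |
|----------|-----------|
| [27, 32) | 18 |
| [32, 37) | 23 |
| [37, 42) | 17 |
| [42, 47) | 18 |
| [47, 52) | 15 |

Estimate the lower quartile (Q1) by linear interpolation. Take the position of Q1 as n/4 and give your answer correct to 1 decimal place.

Cumulative frequencies: 18, 41, 58, 76, 91
n = 91; position = n/4 = 22.75.
This falls in the class [32, 37): L = 32, F = 18, f = 23, h = 5.
Lower quartile ≈ 32 + ((22.75 − 18) / 23) × 5 = 33.0326

33.0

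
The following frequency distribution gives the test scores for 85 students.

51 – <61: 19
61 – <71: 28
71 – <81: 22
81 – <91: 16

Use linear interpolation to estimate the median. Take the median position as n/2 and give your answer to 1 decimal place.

69.4

Cumulative frequencies: 19, 47, 69, 85
n = 85; position = n/2 = 42.5.
This falls in the class 61 – <71: L = 61, F = 19, f = 28, h = 10.
Median ≈ 61 + ((42.5 − 19) / 28) × 10 = 69.3929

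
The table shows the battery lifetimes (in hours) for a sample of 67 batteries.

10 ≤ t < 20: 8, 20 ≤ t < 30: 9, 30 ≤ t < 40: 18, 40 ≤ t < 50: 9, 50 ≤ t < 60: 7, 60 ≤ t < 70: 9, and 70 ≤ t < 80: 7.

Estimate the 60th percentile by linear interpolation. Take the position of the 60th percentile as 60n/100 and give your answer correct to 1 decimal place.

Cumulative frequencies: 8, 17, 35, 44, 51, 60, 67
n = 67; position = 60n/100 = 40.2.
This falls in the class 40 ≤ t < 50: L = 40, F = 35, f = 9, h = 10.
60th percentile ≈ 40 + ((40.2 − 35) / 9) × 10 = 45.7778

45.8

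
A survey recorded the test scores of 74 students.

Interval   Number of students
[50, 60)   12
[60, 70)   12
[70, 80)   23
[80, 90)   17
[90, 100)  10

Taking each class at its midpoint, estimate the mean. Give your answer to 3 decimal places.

Midpoints: 55, 65, 75, 85, 95
Σfm = 12×55 + 12×65 + 23×75 + 17×85 + 10×95 = 5560
n = Σf = 74
Mean = 5560 / 74 = 75.1351

75.135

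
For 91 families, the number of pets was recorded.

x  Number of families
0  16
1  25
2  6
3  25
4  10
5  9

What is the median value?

Cumulative frequencies: 16, 41, 47, 72, 82, 91
n = 91, so the median is the value in position (n+1)/2 = 46.
Position 46 falls at value 2.

2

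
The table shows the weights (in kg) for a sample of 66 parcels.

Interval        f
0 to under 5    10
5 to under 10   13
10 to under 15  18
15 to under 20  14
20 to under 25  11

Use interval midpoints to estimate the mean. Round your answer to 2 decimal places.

Midpoints: 2.5, 7.5, 12.5, 17.5, 22.5
Σfm = 10×2.5 + 13×7.5 + 18×12.5 + 14×17.5 + 11×22.5 = 840
n = Σf = 66
Mean = 840 / 66 = 12.7273

12.73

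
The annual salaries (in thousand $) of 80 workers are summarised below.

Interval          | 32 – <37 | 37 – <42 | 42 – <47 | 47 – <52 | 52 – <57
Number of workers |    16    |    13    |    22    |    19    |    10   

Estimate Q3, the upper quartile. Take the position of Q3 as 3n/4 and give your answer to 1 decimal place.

49.4

Cumulative frequencies: 16, 29, 51, 70, 80
n = 80; position = 3n/4 = 60.
This falls in the class 47 – <52: L = 47, F = 51, f = 19, h = 5.
Upper quartile ≈ 47 + ((60 − 51) / 19) × 5 = 49.3684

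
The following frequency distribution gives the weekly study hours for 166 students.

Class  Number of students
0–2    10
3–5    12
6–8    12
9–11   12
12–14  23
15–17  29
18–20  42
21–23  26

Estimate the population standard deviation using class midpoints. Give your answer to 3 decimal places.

Midpoints: 1, 4, 7, 10, 13, 16, 19, 22
n = 166, Σfm = 2395, mean = 14.4277
Σfm² = 41047
Σf(m − x̄)² = Σfm² − (Σfm)²/n = 41047 − 2395²/166 = 6492.6325
Population variance = 6492.6325 / 166 = 39.1122
Standard deviation = √39.1122 = 6.2540

6.254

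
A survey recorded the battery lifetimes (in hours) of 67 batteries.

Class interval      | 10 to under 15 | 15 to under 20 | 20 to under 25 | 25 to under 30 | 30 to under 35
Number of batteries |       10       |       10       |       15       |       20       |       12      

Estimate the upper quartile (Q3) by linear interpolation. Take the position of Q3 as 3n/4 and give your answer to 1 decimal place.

28.8

Cumulative frequencies: 10, 20, 35, 55, 67
n = 67; position = 3n/4 = 50.25.
This falls in the class 25 to under 30: L = 25, F = 35, f = 20, h = 5.
Upper quartile ≈ 25 + ((50.25 − 35) / 20) × 5 = 28.8125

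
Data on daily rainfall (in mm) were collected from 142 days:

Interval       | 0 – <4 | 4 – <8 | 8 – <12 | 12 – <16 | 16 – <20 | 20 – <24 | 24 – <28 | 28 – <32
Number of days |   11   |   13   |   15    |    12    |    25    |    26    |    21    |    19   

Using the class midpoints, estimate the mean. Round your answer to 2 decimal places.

18.00

Midpoints: 2, 6, 10, 14, 18, 22, 26, 30
Σfm = 11×2 + 13×6 + 15×10 + 12×14 + 25×18 + 26×22 + 21×26 + 19×30 = 2556
n = Σf = 142
Mean = 2556 / 142 = 18.0000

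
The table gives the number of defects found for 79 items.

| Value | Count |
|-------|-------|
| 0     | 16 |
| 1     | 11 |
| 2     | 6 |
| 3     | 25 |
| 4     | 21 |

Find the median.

3

Cumulative frequencies: 16, 27, 33, 58, 79
n = 79, so the median is the value in position (n+1)/2 = 40.
Position 40 falls at value 3.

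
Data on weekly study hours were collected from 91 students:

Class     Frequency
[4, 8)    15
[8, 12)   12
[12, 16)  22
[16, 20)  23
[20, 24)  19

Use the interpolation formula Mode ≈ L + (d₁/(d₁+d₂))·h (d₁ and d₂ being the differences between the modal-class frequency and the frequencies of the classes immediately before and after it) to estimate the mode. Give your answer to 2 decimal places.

Modal class: [16, 20) (highest frequency 23).
d₁ = 23 − 22 = 1, d₂ = 23 − 19 = 4
Mode ≈ 16 + (1/(1+4)) × 4 = 16 + 0.8000 = 16.8000

16.80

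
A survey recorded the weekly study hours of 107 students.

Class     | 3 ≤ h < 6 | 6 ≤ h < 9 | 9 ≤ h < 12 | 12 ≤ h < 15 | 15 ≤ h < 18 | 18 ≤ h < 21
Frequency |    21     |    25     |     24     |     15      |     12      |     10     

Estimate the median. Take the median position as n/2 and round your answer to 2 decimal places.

9.94

Cumulative frequencies: 21, 46, 70, 85, 97, 107
n = 107; position = n/2 = 53.5.
This falls in the class 9 ≤ h < 12: L = 9, F = 46, f = 24, h = 3.
Median ≈ 9 + ((53.5 − 46) / 24) × 3 = 9.9375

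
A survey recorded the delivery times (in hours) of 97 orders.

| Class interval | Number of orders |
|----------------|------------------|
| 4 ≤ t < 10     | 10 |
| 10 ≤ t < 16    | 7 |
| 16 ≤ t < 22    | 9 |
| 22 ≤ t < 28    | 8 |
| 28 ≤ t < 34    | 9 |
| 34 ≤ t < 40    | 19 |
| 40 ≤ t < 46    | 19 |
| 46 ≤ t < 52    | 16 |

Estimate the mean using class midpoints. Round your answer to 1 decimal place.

32.1

Midpoints: 7, 13, 19, 25, 31, 37, 43, 49
Σfm = 10×7 + 7×13 + 9×19 + 8×25 + 9×31 + 19×37 + 19×43 + 16×49 = 3115
n = Σf = 97
Mean = 3115 / 97 = 32.1134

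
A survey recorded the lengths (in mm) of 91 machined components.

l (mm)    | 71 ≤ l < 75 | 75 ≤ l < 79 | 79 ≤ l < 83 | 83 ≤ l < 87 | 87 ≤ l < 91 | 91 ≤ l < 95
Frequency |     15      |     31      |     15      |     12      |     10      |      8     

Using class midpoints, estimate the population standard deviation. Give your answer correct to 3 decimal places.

6.144

Midpoints: 73, 77, 81, 85, 89, 93
n = 91, Σfm = 7351, mean = 80.7802
Σfm² = 597251
Σf(m − x̄)² = Σfm² − (Σfm)²/n = 597251 − 7351²/91 = 3435.6044
Population variance = 3435.6044 / 91 = 37.7539
Standard deviation = √37.7539 = 6.1444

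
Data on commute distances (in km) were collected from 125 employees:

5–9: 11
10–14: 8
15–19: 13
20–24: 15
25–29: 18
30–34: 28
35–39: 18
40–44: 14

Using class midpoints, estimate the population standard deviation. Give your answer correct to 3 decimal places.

Midpoints: 7, 12, 17, 22, 27, 32, 37, 42
n = 125, Σfm = 3360, mean = 26.8800
Σfm² = 103840
Σf(m − x̄)² = Σfm² − (Σfm)²/n = 103840 − 3360²/125 = 13523.2000
Population variance = 13523.2000 / 125 = 108.1856
Standard deviation = √108.1856 = 10.4012

10.401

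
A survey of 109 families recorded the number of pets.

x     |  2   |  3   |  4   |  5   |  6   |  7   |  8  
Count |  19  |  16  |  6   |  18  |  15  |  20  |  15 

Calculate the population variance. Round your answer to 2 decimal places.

4.32

Values: 2, 3, 4, 5, 6, 7, 8
n = 109, Σfx = 550, mean = 5.0459
Σfx² = 3246
Σf(x − x̄)² = Σfx² − (Σfx)²/n = 3246 − 550²/109 = 470.7706
Population variance = 470.7706 / 109 = 4.3190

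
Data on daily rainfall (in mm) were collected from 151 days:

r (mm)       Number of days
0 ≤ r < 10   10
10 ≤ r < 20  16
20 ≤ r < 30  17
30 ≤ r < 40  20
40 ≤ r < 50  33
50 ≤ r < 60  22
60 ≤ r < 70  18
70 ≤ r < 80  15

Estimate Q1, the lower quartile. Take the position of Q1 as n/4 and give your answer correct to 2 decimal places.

Cumulative frequencies: 10, 26, 43, 63, 96, 118, 136, 151
n = 151; position = n/4 = 37.75.
This falls in the class 20 ≤ r < 30: L = 20, F = 26, f = 17, h = 10.
Lower quartile ≈ 20 + ((37.75 − 26) / 17) × 10 = 26.9118

26.91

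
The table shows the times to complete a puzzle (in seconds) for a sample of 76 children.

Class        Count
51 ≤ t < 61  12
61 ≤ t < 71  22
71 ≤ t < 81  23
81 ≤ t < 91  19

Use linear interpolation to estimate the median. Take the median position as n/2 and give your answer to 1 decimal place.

Cumulative frequencies: 12, 34, 57, 76
n = 76; position = n/2 = 38.
This falls in the class 71 ≤ t < 81: L = 71, F = 34, f = 23, h = 10.
Median ≈ 71 + ((38 − 34) / 23) × 10 = 72.7391

72.7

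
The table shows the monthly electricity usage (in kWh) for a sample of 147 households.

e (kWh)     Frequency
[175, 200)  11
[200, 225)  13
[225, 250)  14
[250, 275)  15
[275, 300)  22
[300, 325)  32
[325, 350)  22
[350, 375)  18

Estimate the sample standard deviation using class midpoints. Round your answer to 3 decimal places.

Midpoints: 187.5, 212.5, 237.5, 262.5, 287.5, 312.5, 337.5, 362.5
n = 147, Σfm = 42362.5, mean = 288.1803
Σfm² = 12611718.75
Σf(m − x̄)² = Σfm² − (Σfm)²/n = 12611718.75 − 42362.5²/147 = 403681.9728
Sample variance = 403681.9728 / 146 = 2764.9450
Standard deviation = √2764.9450 = 52.5827

52.583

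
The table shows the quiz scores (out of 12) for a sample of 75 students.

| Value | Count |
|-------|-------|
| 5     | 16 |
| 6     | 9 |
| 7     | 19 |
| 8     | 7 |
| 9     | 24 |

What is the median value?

Cumulative frequencies: 16, 25, 44, 51, 75
n = 75, so the median is the value in position (n+1)/2 = 38.
Position 38 falls at value 7.

7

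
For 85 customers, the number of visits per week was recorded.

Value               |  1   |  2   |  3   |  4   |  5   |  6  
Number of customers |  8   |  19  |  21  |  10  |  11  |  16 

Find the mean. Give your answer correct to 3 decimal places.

3.529

Values: 1, 2, 3, 4, 5, 6
Σfx = 8×1 + 19×2 + 21×3 + 10×4 + 11×5 + 16×6 = 300
n = Σf = 85
Mean = 300 / 85 = 3.5294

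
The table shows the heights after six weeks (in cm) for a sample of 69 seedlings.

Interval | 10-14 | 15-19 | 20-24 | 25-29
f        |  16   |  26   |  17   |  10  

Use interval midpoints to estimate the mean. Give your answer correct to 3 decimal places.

Midpoints: 12, 17, 22, 27
Σfm = 16×12 + 26×17 + 17×22 + 10×27 = 1278
n = Σf = 69
Mean = 1278 / 69 = 18.5217

18.522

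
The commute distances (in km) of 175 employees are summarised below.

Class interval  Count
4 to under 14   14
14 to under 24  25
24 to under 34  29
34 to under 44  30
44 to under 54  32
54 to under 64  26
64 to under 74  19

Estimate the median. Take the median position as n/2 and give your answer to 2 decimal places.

40.50

Cumulative frequencies: 14, 39, 68, 98, 130, 156, 175
n = 175; position = n/2 = 87.5.
This falls in the class 34 to under 44: L = 34, F = 68, f = 30, h = 10.
Median ≈ 34 + ((87.5 − 68) / 30) × 10 = 40.5000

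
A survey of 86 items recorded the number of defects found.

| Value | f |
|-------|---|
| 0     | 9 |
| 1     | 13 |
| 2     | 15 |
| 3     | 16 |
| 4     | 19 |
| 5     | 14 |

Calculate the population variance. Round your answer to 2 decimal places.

Values: 0, 1, 2, 3, 4, 5
n = 86, Σfx = 237, mean = 2.7558
Σfx² = 871
Σf(x − x̄)² = Σfx² − (Σfx)²/n = 871 − 237²/86 = 217.8721
Population variance = 217.8721 / 86 = 2.5334

2.53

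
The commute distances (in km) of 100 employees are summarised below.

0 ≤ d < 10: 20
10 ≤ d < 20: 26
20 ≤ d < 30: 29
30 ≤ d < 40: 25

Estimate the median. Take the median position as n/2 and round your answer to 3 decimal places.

Cumulative frequencies: 20, 46, 75, 100
n = 100; position = n/2 = 50.
This falls in the class 20 ≤ d < 30: L = 20, F = 46, f = 29, h = 10.
Median ≈ 20 + ((50 − 46) / 29) × 10 = 21.3793

21.379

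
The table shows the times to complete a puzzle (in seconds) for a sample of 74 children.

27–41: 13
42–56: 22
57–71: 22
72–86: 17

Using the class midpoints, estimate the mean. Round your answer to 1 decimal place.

Midpoints: 34, 49, 64, 79
Σfm = 13×34 + 22×49 + 22×64 + 17×79 = 4271
n = Σf = 74
Mean = 4271 / 74 = 57.7162

57.7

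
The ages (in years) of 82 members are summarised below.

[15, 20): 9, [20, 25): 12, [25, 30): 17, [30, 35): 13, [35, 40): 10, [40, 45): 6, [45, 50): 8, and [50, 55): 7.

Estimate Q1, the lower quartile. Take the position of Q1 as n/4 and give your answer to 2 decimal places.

Cumulative frequencies: 9, 21, 38, 51, 61, 67, 75, 82
n = 82; position = n/4 = 20.5.
This falls in the class [20, 25): L = 20, F = 9, f = 12, h = 5.
Lower quartile ≈ 20 + ((20.5 − 9) / 12) × 5 = 24.7917

24.79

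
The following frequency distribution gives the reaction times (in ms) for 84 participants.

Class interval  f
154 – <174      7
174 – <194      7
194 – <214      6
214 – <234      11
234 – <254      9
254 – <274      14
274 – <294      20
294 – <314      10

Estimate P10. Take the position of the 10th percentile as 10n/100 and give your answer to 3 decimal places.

Cumulative frequencies: 7, 14, 20, 31, 40, 54, 74, 84
n = 84; position = 10n/100 = 8.4.
This falls in the class 174 – <194: L = 174, F = 7, f = 7, h = 20.
10th percentile ≈ 174 + ((8.4 − 7) / 7) × 20 = 178.0000

178.000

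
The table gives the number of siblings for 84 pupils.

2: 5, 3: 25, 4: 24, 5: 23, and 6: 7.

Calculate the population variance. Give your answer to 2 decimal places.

1.14

Values: 2, 3, 4, 5, 6
n = 84, Σfx = 338, mean = 4.0238
Σfx² = 1456
Σf(x − x̄)² = Σfx² − (Σfx)²/n = 1456 − 338²/84 = 95.9524
Population variance = 95.9524 / 84 = 1.1423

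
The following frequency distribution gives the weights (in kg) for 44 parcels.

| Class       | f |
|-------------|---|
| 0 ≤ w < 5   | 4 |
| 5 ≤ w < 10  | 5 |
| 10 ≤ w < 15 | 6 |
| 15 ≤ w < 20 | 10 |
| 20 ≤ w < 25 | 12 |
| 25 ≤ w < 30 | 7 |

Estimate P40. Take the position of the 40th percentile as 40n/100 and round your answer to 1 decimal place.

16.3

Cumulative frequencies: 4, 9, 15, 25, 37, 44
n = 44; position = 40n/100 = 17.6.
This falls in the class 15 ≤ w < 20: L = 15, F = 15, f = 10, h = 5.
40th percentile ≈ 15 + ((17.6 − 15) / 10) × 5 = 16.3000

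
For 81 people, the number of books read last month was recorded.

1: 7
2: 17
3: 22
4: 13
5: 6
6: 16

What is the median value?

Cumulative frequencies: 7, 24, 46, 59, 65, 81
n = 81, so the median is the value in position (n+1)/2 = 41.
Position 41 falls at value 3.

3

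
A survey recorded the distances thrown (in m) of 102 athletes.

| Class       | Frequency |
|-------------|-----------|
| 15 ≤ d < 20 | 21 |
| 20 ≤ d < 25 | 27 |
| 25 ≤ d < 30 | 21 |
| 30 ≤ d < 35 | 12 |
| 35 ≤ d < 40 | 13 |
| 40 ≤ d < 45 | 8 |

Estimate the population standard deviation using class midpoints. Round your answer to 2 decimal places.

7.77

Midpoints: 17.5, 22.5, 27.5, 32.5, 37.5, 42.5
n = 102, Σfm = 2770, mean = 27.1569
Σfm² = 81387.5
Σf(m − x̄)² = Σfm² − (Σfm)²/n = 81387.5 − 2770²/102 = 6162.9902
Population variance = 6162.9902 / 102 = 60.4215
Standard deviation = √60.4215 = 7.7731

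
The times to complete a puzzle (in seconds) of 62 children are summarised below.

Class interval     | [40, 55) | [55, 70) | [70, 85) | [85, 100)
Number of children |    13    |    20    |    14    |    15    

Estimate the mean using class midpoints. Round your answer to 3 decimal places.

Midpoints: 47.5, 62.5, 77.5, 92.5
Σfm = 13×47.5 + 20×62.5 + 14×77.5 + 15×92.5 = 4340
n = Σf = 62
Mean = 4340 / 62 = 70.0000

70.000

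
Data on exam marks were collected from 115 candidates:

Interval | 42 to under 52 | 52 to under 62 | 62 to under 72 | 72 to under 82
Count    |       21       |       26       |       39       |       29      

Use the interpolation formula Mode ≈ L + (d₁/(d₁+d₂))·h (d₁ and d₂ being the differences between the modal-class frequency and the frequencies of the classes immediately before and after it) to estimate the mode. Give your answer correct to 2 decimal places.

Modal class: 62 to under 72 (highest frequency 39).
d₁ = 39 − 26 = 13, d₂ = 39 − 29 = 10
Mode ≈ 62 + (13/(13+10)) × 10 = 62 + 5.6522 = 67.6522

67.65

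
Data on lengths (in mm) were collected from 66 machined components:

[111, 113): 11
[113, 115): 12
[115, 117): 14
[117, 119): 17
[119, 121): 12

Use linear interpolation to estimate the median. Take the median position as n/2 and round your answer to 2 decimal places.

116.43

Cumulative frequencies: 11, 23, 37, 54, 66
n = 66; position = n/2 = 33.
This falls in the class [115, 117): L = 115, F = 23, f = 14, h = 2.
Median ≈ 115 + ((33 − 23) / 14) × 2 = 116.4286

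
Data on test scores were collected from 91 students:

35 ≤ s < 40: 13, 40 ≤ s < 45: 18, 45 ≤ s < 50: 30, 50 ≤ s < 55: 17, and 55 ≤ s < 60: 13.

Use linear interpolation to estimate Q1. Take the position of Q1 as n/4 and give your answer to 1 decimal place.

Cumulative frequencies: 13, 31, 61, 78, 91
n = 91; position = n/4 = 22.75.
This falls in the class 40 ≤ s < 45: L = 40, F = 13, f = 18, h = 5.
Lower quartile ≈ 40 + ((22.75 − 13) / 18) × 5 = 42.7083

42.7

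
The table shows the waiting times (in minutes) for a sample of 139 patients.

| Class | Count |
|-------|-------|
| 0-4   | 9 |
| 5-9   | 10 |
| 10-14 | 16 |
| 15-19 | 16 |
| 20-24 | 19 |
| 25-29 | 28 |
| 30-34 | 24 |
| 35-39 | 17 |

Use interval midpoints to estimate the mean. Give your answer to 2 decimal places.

Midpoints: 2, 7, 12, 17, 22, 27, 32, 37
Σfm = 9×2 + 10×7 + 16×12 + 16×17 + 19×22 + 28×27 + 24×32 + 17×37 = 3123
n = Σf = 139
Mean = 3123 / 139 = 22.4676

22.47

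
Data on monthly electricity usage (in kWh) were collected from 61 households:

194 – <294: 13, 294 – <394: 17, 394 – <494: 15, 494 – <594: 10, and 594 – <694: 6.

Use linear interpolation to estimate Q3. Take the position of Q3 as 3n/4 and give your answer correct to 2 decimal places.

Cumulative frequencies: 13, 30, 45, 55, 61
n = 61; position = 3n/4 = 45.75.
This falls in the class 494 – <594: L = 494, F = 45, f = 10, h = 100.
Upper quartile ≈ 494 + ((45.75 − 45) / 10) × 100 = 501.5000

501.50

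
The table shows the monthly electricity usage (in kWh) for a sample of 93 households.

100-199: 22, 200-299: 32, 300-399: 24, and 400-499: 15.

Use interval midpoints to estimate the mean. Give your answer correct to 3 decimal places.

Midpoints: 149.5, 249.5, 349.5, 449.5
Σfm = 22×149.5 + 32×249.5 + 24×349.5 + 15×449.5 = 26403.5
n = Σf = 93
Mean = 26403.5 / 93 = 283.9086

283.909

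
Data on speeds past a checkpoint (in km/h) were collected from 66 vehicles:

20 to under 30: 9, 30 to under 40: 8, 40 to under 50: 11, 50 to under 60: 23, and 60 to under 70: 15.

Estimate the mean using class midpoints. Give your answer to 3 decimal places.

49.091

Midpoints: 25, 35, 45, 55, 65
Σfm = 9×25 + 8×35 + 11×45 + 23×55 + 15×65 = 3240
n = Σf = 66
Mean = 3240 / 66 = 49.0909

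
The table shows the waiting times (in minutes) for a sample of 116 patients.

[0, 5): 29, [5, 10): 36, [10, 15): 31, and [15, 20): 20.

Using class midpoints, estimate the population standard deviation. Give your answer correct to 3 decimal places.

Midpoints: 2.5, 7.5, 12.5, 17.5
n = 116, Σfm = 1080, mean = 9.3103
Σfm² = 13175
Σf(m − x̄)² = Σfm² − (Σfm)²/n = 13175 − 1080²/116 = 3119.8276
Population variance = 3119.8276 / 116 = 26.8951
Standard deviation = √26.8951 = 5.1860

5.186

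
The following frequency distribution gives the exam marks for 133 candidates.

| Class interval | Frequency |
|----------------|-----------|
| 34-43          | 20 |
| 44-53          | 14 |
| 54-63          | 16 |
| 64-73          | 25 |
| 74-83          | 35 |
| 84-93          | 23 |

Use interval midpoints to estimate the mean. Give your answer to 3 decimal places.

66.771

Midpoints: 38.5, 48.5, 58.5, 68.5, 78.5, 88.5
Σfm = 20×38.5 + 14×48.5 + 16×58.5 + 25×68.5 + 35×78.5 + 23×88.5 = 8880.5
n = Σf = 133
Mean = 8880.5 / 133 = 66.7707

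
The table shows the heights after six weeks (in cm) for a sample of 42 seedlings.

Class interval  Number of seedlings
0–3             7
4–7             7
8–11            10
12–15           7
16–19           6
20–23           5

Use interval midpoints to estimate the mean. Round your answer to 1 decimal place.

10.7

Midpoints: 1.5, 5.5, 9.5, 13.5, 17.5, 21.5
Σfm = 7×1.5 + 7×5.5 + 10×9.5 + 7×13.5 + 6×17.5 + 5×21.5 = 451
n = Σf = 42
Mean = 451 / 42 = 10.7381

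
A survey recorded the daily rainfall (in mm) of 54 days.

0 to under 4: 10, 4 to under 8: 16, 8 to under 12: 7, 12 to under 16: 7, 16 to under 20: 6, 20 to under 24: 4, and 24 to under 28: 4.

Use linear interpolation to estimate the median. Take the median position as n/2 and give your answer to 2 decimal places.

Cumulative frequencies: 10, 26, 33, 40, 46, 50, 54
n = 54; position = n/2 = 27.
This falls in the class 8 to under 12: L = 8, F = 26, f = 7, h = 4.
Median ≈ 8 + ((27 − 26) / 7) × 4 = 8.5714

8.57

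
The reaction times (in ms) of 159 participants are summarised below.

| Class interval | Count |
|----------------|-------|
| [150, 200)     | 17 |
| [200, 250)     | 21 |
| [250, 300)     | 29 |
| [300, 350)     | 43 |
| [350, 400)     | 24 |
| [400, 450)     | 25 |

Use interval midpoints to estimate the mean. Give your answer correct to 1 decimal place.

Midpoints: 175, 225, 275, 325, 375, 425
Σfm = 17×175 + 21×225 + 29×275 + 43×325 + 24×375 + 25×425 = 49275
n = Σf = 159
Mean = 49275 / 159 = 309.9057

309.9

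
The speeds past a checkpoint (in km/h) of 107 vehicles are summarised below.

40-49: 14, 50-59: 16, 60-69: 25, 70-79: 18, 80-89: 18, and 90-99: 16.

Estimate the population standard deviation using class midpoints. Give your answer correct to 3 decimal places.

16.019

Midpoints: 44.5, 54.5, 64.5, 74.5, 84.5, 94.5
n = 107, Σfm = 7481.5, mean = 69.9206
Σfm² = 550566.75
Σf(m − x̄)² = Σfm² − (Σfm)²/n = 550566.75 − 7481.5²/107 = 27456.0748
Population variance = 27456.0748 / 107 = 256.5988
Standard deviation = √256.5988 = 16.0187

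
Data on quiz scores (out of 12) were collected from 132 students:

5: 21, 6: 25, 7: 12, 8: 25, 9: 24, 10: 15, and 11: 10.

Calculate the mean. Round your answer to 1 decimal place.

Values: 5, 6, 7, 8, 9, 10, 11
Σfx = 21×5 + 25×6 + 12×7 + 25×8 + 24×9 + 15×10 + 10×11 = 1015
n = Σf = 132
Mean = 1015 / 132 = 7.6894

7.7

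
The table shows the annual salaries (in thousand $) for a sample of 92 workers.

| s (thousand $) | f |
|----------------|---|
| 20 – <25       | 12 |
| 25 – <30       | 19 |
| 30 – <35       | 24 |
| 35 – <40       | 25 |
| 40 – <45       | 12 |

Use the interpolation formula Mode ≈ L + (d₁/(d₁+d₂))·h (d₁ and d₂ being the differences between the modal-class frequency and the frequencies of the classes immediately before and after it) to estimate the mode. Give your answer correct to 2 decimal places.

35.36

Modal class: 35 – <40 (highest frequency 25).
d₁ = 25 − 24 = 1, d₂ = 25 − 12 = 13
Mode ≈ 35 + (1/(1+13)) × 5 = 35 + 0.3571 = 35.3571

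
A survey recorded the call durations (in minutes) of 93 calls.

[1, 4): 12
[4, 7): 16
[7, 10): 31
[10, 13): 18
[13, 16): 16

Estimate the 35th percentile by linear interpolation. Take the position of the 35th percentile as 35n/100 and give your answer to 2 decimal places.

7.44

Cumulative frequencies: 12, 28, 59, 77, 93
n = 93; position = 35n/100 = 32.55.
This falls in the class [7, 10): L = 7, F = 28, f = 31, h = 3.
35th percentile ≈ 7 + ((32.55 − 28) / 31) × 3 = 7.4403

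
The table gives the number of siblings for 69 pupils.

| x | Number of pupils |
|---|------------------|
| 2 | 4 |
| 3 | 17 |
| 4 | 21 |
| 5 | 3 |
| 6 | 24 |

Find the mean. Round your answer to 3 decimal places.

4.377

Values: 2, 3, 4, 5, 6
Σfx = 4×2 + 17×3 + 21×4 + 3×5 + 24×6 = 302
n = Σf = 69
Mean = 302 / 69 = 4.3768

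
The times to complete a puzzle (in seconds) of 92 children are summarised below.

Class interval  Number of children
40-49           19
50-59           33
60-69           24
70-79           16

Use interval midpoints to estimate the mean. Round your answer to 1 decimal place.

Midpoints: 44.5, 54.5, 64.5, 74.5
Σfm = 19×44.5 + 33×54.5 + 24×64.5 + 16×74.5 = 5384
n = Σf = 92
Mean = 5384 / 92 = 58.5217

58.5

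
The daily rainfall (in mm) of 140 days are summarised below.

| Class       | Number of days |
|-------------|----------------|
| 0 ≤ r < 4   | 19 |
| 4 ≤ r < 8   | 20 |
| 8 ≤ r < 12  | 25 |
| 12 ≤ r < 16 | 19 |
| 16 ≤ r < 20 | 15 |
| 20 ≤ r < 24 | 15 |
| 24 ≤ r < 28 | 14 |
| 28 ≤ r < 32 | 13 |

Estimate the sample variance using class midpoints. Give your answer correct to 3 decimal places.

Midpoints: 2, 6, 10, 14, 18, 22, 26, 30
n = 140, Σfm = 2028, mean = 14.4857
Σfm² = 40304
Σf(m − x̄)² = Σfm² − (Σfm)²/n = 40304 − 2028²/140 = 10926.9714
Sample variance = 10926.9714 / 139 = 78.6113

78.611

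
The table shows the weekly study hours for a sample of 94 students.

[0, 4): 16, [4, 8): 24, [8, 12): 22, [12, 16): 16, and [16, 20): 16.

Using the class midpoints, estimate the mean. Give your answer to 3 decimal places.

9.660

Midpoints: 2, 6, 10, 14, 18
Σfm = 16×2 + 24×6 + 22×10 + 16×14 + 16×18 = 908
n = Σf = 94
Mean = 908 / 94 = 9.6596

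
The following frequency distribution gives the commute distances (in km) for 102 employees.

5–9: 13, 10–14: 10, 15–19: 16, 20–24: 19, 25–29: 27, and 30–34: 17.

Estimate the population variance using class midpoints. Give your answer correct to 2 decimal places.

Midpoints: 7, 12, 17, 22, 27, 32
n = 102, Σfm = 2174, mean = 21.3137
Σfm² = 52988
Σf(m − x̄)² = Σfm² − (Σfm)²/n = 52988 − 2174²/102 = 6651.9608
Population variance = 6651.9608 / 102 = 65.2153

65.22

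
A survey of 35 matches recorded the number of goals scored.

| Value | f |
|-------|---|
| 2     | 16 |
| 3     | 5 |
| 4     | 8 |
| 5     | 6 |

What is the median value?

Cumulative frequencies: 16, 21, 29, 35
n = 35, so the median is the value in position (n+1)/2 = 18.
Position 18 falls at value 3.

3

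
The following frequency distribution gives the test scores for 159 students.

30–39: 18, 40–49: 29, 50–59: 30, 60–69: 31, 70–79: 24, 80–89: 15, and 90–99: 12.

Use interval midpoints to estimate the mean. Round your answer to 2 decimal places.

Midpoints: 34.5, 44.5, 54.5, 64.5, 74.5, 84.5, 94.5
Σfm = 18×34.5 + 29×44.5 + 30×54.5 + 31×64.5 + 24×74.5 + 15×84.5 + 12×94.5 = 9735.5
n = Σf = 159
Mean = 9735.5 / 159 = 61.2296

61.23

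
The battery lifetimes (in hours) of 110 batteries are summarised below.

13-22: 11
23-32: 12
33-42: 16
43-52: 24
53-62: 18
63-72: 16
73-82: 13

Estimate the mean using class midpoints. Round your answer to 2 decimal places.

Midpoints: 17.5, 27.5, 37.5, 47.5, 57.5, 67.5, 77.5
Σfm = 11×17.5 + 12×27.5 + 16×37.5 + 24×47.5 + 18×57.5 + 16×67.5 + 13×77.5 = 5385
n = Σf = 110
Mean = 5385 / 110 = 48.9545

48.95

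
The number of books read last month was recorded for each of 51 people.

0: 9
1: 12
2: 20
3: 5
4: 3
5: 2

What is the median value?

Cumulative frequencies: 9, 21, 41, 46, 49, 51
n = 51, so the median is the value in position (n+1)/2 = 26.
Position 26 falls at value 2.

2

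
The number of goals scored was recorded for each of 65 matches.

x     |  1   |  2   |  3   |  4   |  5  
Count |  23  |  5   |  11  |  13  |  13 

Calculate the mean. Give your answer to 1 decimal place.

Values: 1, 2, 3, 4, 5
Σfx = 23×1 + 5×2 + 11×3 + 13×4 + 13×5 = 183
n = Σf = 65
Mean = 183 / 65 = 2.8154

2.8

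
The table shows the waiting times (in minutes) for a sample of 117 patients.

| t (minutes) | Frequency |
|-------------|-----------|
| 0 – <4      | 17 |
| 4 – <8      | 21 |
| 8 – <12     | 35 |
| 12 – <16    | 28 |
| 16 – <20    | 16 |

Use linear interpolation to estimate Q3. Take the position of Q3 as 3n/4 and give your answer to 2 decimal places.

Cumulative frequencies: 17, 38, 73, 101, 117
n = 117; position = 3n/4 = 87.75.
This falls in the class 12 – <16: L = 12, F = 73, f = 28, h = 4.
Upper quartile ≈ 12 + ((87.75 − 73) / 28) × 4 = 14.1071

14.11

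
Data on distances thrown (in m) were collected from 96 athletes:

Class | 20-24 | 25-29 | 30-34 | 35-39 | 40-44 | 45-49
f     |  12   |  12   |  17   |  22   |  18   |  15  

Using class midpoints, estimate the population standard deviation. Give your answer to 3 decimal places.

7.942

Midpoints: 22, 27, 32, 37, 42, 47
n = 96, Σfm = 3407, mean = 35.4896
Σfm² = 126969
Σf(m − x̄)² = Σfm² − (Σfm)²/n = 126969 − 3407²/96 = 6055.9896
Population variance = 6055.9896 / 96 = 63.0832
Standard deviation = √63.0832 = 7.9425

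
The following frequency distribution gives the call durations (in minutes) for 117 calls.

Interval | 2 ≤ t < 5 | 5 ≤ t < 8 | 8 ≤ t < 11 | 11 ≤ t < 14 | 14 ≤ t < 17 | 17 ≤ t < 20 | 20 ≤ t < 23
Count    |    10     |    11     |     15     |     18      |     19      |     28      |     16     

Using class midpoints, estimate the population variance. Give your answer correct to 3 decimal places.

30.554

Midpoints: 3.5, 6.5, 9.5, 12.5, 15.5, 18.5, 21.5
n = 117, Σfm = 1630.5, mean = 13.9359
Σfm² = 26297.25
Σf(m − x̄)² = Σfm² − (Σfm)²/n = 26297.25 − 1630.5²/117 = 3574.7692
Population variance = 3574.7692 / 117 = 30.5536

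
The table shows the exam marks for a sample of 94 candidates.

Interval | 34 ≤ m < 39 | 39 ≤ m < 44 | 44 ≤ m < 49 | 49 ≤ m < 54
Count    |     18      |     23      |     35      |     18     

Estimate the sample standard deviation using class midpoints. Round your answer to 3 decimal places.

5.057

Midpoints: 36.5, 41.5, 46.5, 51.5
n = 94, Σfm = 4166, mean = 44.3191
Σfm² = 187011.5
Σf(m − x̄)² = Σfm² − (Σfm)²/n = 187011.5 − 4166²/94 = 2377.9255
Sample variance = 2377.9255 / 93 = 25.5691
Standard deviation = √25.5691 = 5.0566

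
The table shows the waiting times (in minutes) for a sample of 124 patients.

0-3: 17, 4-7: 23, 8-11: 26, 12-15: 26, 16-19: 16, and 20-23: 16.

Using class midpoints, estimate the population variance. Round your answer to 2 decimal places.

39.44

Midpoints: 1.5, 5.5, 9.5, 13.5, 17.5, 21.5
n = 124, Σfm = 1374, mean = 11.0806
Σfm² = 20115
Σf(m − x̄)² = Σfm² − (Σfm)²/n = 20115 − 1374²/124 = 4890.1935
Population variance = 4890.1935 / 124 = 39.4370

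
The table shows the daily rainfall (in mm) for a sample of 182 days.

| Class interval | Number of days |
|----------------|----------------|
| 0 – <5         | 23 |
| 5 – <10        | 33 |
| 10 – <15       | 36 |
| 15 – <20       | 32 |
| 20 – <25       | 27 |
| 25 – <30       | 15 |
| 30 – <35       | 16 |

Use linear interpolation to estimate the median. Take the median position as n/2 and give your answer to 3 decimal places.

14.861

Cumulative frequencies: 23, 56, 92, 124, 151, 166, 182
n = 182; position = n/2 = 91.
This falls in the class 10 – <15: L = 10, F = 56, f = 36, h = 5.
Median ≈ 10 + ((91 − 56) / 36) × 5 = 14.8611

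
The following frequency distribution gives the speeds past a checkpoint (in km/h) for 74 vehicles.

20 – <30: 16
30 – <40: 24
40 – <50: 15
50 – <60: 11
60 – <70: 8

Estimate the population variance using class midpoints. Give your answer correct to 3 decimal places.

Midpoints: 25, 35, 45, 55, 65
n = 74, Σfm = 3040, mean = 41.0811
Σfm² = 136850
Σf(m − x̄)² = Σfm² − (Σfm)²/n = 136850 − 3040²/74 = 11963.5135
Population variance = 11963.5135 / 74 = 161.6691

161.669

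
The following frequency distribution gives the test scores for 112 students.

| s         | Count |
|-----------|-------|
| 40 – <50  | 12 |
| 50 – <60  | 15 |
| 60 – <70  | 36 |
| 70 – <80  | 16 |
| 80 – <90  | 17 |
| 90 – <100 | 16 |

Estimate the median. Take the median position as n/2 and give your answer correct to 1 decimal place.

68.1

Cumulative frequencies: 12, 27, 63, 79, 96, 112
n = 112; position = n/2 = 56.
This falls in the class 60 – <70: L = 60, F = 27, f = 36, h = 10.
Median ≈ 60 + ((56 − 27) / 36) × 10 = 68.0556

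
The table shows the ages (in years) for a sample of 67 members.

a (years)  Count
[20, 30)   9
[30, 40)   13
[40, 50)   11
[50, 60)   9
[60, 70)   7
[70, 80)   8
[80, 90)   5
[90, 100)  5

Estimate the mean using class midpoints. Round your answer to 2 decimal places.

54.10

Midpoints: 25, 35, 45, 55, 65, 75, 85, 95
Σfm = 9×25 + 13×35 + 11×45 + 9×55 + 7×65 + 8×75 + 5×85 + 5×95 = 3625
n = Σf = 67
Mean = 3625 / 67 = 54.1045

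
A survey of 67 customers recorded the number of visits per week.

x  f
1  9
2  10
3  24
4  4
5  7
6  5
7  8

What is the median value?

Cumulative frequencies: 9, 19, 43, 47, 54, 59, 67
n = 67, so the median is the value in position (n+1)/2 = 34.
Position 34 falls at value 3.

3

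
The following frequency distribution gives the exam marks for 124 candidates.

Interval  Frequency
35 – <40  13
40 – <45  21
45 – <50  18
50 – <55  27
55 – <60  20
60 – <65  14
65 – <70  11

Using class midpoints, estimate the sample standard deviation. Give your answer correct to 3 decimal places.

Midpoints: 37.5, 42.5, 47.5, 52.5, 57.5, 62.5, 67.5
n = 124, Σfm = 6420, mean = 51.7742
Σfm² = 342175
Σf(m − x̄)² = Σfm² − (Σfm)²/n = 342175 − 6420²/124 = 9784.6774
Sample variance = 9784.6774 / 123 = 79.5502
Standard deviation = √79.5502 = 8.9191

8.919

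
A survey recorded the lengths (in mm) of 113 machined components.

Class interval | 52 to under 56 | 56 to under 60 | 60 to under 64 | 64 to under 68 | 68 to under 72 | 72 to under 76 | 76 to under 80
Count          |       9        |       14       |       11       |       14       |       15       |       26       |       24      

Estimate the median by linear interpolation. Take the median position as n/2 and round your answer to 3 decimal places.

70.267

Cumulative frequencies: 9, 23, 34, 48, 63, 89, 113
n = 113; position = n/2 = 56.5.
This falls in the class 68 to under 72: L = 68, F = 48, f = 15, h = 4.
Median ≈ 68 + ((56.5 − 48) / 15) × 4 = 70.2667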